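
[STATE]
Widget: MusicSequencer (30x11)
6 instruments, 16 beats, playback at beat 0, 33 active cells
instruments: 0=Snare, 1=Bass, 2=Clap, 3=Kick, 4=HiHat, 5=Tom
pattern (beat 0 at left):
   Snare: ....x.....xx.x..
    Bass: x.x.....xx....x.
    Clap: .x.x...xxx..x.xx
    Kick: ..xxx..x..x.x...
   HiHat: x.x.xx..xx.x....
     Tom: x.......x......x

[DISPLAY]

      ▼123456789012345        
 Snare····█·····██·█··        
  Bass█·█·····██····█·        
  Clap·█·█···███··█·██        
  Kick··███··█··█·█···        
 HiHat█·█·██··██·█····        
   Tom█·······█······█        
                              
                              
                              
                              


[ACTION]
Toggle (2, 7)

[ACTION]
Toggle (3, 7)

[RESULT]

      ▼123456789012345        
 Snare····█·····██·█··        
  Bass█·█·····██····█·        
  Clap·█·█····██··█·██        
  Kick··███·····█·█···        
 HiHat█·█·██··██·█····        
   Tom█·······█······█        
                              
                              
                              
                              


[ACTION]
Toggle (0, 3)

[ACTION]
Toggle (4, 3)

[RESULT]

      ▼123456789012345        
 Snare···██·····██·█··        
  Bass█·█·····██····█·        
  Clap·█·█····██··█·██        
  Kick··███·····█·█···        
 HiHat█·████··██·█····        
   Tom█·······█······█        
                              
                              
                              
                              


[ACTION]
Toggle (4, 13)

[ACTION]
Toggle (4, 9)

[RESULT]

      ▼123456789012345        
 Snare···██·····██·█··        
  Bass█·█·····██····█·        
  Clap·█·█····██··█·██        
  Kick··███·····█·█···        
 HiHat█·████··█··█·█··        
   Tom█·······█······█        
                              
                              
                              
                              


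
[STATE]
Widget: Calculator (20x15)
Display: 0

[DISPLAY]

                   0
┌───┬───┬───┬───┐   
│ 7 │ 8 │ 9 │ ÷ │   
├───┼───┼───┼───┤   
│ 4 │ 5 │ 6 │ × │   
├───┼───┼───┼───┤   
│ 1 │ 2 │ 3 │ - │   
├───┼───┼───┼───┤   
│ 0 │ . │ = │ + │   
├───┼───┼───┼───┤   
│ C │ MC│ MR│ M+│   
└───┴───┴───┴───┘   
                    
                    
                    


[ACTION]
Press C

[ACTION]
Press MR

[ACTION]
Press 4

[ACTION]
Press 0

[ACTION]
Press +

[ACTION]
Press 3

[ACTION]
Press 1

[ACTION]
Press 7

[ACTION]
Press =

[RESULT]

                 357
┌───┬───┬───┬───┐   
│ 7 │ 8 │ 9 │ ÷ │   
├───┼───┼───┼───┤   
│ 4 │ 5 │ 6 │ × │   
├───┼───┼───┼───┤   
│ 1 │ 2 │ 3 │ - │   
├───┼───┼───┼───┤   
│ 0 │ . │ = │ + │   
├───┼───┼───┼───┤   
│ C │ MC│ MR│ M+│   
└───┴───┴───┴───┘   
                    
                    
                    


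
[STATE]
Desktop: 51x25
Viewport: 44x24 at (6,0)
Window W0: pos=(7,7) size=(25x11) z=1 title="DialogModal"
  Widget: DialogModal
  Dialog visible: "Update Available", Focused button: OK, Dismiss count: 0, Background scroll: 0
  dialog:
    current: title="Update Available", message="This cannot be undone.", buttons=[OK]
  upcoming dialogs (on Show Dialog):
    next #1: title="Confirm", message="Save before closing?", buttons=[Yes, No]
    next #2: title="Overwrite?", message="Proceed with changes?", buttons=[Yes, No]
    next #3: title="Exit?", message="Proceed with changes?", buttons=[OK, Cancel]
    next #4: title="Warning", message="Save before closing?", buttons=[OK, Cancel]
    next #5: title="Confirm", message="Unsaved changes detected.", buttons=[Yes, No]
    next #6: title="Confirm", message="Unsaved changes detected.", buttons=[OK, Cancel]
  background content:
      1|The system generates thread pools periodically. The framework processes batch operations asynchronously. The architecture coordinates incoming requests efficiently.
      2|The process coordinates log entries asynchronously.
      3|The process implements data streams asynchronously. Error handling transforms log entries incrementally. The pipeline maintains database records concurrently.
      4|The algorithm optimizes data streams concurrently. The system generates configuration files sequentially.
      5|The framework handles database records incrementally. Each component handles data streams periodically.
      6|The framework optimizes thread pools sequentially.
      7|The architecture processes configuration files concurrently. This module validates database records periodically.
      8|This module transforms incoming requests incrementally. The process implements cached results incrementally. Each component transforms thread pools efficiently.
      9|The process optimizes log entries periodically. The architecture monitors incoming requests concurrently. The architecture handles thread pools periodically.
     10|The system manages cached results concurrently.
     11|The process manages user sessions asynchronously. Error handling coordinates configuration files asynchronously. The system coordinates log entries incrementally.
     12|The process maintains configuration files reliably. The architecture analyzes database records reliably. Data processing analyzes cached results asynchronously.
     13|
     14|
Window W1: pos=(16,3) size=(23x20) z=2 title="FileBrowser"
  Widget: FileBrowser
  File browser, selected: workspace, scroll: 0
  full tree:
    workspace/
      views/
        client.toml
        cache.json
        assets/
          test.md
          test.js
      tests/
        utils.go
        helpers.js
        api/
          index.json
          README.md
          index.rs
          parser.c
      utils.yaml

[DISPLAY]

                                            
                                            
                                            
          ┏━━━━━━━━━━━━━━━━━━━━━┓           
          ┃ FileBrowser         ┃           
          ┠─────────────────────┨           
          ┃> [-] workspace/     ┃           
 ┏━━━━━━━━┃    [+] views/       ┃           
 ┃ DialogM┃    [+] tests/       ┃           
 ┠────────┃    utils.yaml       ┃           
 ┃The syst┃                     ┃           
 ┃Th┌─────┃                     ┃           
 ┃Th│ Upda┃                     ┃           
 ┃Th│This ┃                     ┃           
 ┃Th│     ┃                     ┃           
 ┃Th└─────┃                     ┃           
 ┃The arch┃                     ┃           
 ┗━━━━━━━━┃                     ┃           
          ┃                     ┃           
          ┃                     ┃           
          ┃                     ┃           
          ┃                     ┃           
          ┗━━━━━━━━━━━━━━━━━━━━━┛           
                                            


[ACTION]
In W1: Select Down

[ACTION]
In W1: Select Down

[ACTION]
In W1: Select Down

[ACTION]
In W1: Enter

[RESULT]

                                            
                                            
                                            
          ┏━━━━━━━━━━━━━━━━━━━━━┓           
          ┃ FileBrowser         ┃           
          ┠─────────────────────┨           
          ┃  [-] workspace/     ┃           
 ┏━━━━━━━━┃    [+] views/       ┃           
 ┃ DialogM┃    [+] tests/       ┃           
 ┠────────┃  > utils.yaml       ┃           
 ┃The syst┃                     ┃           
 ┃Th┌─────┃                     ┃           
 ┃Th│ Upda┃                     ┃           
 ┃Th│This ┃                     ┃           
 ┃Th│     ┃                     ┃           
 ┃Th└─────┃                     ┃           
 ┃The arch┃                     ┃           
 ┗━━━━━━━━┃                     ┃           
          ┃                     ┃           
          ┃                     ┃           
          ┃                     ┃           
          ┃                     ┃           
          ┗━━━━━━━━━━━━━━━━━━━━━┛           
                                            


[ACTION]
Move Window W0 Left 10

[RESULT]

                                            
                                            
                                            
          ┏━━━━━━━━━━━━━━━━━━━━━┓           
          ┃ FileBrowser         ┃           
          ┠─────────────────────┨           
          ┃  [-] workspace/     ┃           
━━━━━━━━━━┃    [+] views/       ┃           
ogModal   ┃    [+] tests/       ┃           
──────────┃  > utils.yaml       ┃           
ystem gene┃                     ┃           
──────────┃                     ┃           
pdate Avai┃                     ┃           
is cannot ┃                     ┃           
     [OK] ┃                     ┃           
──────────┃                     ┃           
rchitectur┃                     ┃           
━━━━━━━━━━┃                     ┃           
          ┃                     ┃           
          ┃                     ┃           
          ┃                     ┃           
          ┃                     ┃           
          ┗━━━━━━━━━━━━━━━━━━━━━┛           
                                            


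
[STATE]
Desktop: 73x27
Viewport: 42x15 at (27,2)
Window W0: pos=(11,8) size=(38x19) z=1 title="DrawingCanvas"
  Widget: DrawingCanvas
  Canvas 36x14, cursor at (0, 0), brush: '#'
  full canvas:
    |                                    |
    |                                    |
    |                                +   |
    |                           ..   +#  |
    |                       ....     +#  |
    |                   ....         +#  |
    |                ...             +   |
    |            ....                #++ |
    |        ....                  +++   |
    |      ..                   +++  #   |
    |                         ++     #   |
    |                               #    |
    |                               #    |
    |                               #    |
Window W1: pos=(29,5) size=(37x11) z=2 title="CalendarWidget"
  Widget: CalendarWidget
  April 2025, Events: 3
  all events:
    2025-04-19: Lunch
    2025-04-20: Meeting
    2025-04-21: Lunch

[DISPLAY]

                                          
                                          
                                          
  ┏━━━━━━━━━━━━━━━━━━━━━━━━━━━━━━━━━━━┓   
  ┃ CalendarWidget                    ┃   
  ┠───────────────────────────────────┨   
━━┃             April 2025            ┃   
  ┃Mo Tu We Th Fr Sa Su               ┃   
──┃    1  2  3  4  5  6               ┃   
  ┃ 7  8  9 10 11 12 13               ┃   
  ┃14 15 16 17 18 19* 20*             ┃   
  ┃21* 22 23 24 25 26 27              ┃   
  ┃28 29 30                           ┃   
  ┗━━━━━━━━━━━━━━━━━━━━━━━━━━━━━━━━━━━┛   
    ....         +#  ┃                    


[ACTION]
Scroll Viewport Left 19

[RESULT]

                                          
                                          
                                          
                     ┏━━━━━━━━━━━━━━━━━━━━
                     ┃ CalendarWidget     
                     ┠────────────────────
   ┏━━━━━━━━━━━━━━━━━┃             April 2
   ┃ DrawingCanvas   ┃Mo Tu We Th Fr Sa Su
   ┠─────────────────┃    1  2  3  4  5  6
   ┃+                ┃ 7  8  9 10 11 12 13
   ┃                 ┃14 15 16 17 18 19* 2
   ┃                 ┃21* 22 23 24 25 26 2
   ┃                 ┃28 29 30            
   ┃                 ┗━━━━━━━━━━━━━━━━━━━━
   ┃                   ....         +#  ┃ 


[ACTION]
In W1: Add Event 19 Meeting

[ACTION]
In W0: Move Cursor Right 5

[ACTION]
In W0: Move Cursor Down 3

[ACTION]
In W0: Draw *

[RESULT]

                                          
                                          
                                          
                     ┏━━━━━━━━━━━━━━━━━━━━
                     ┃ CalendarWidget     
                     ┠────────────────────
   ┏━━━━━━━━━━━━━━━━━┃             April 2
   ┃ DrawingCanvas   ┃Mo Tu We Th Fr Sa Su
   ┠─────────────────┃    1  2  3  4  5  6
   ┃                 ┃ 7  8  9 10 11 12 13
   ┃                 ┃14 15 16 17 18 19* 2
   ┃                 ┃21* 22 23 24 25 26 2
   ┃     *           ┃28 29 30            
   ┃                 ┗━━━━━━━━━━━━━━━━━━━━
   ┃                   ....         +#  ┃ 


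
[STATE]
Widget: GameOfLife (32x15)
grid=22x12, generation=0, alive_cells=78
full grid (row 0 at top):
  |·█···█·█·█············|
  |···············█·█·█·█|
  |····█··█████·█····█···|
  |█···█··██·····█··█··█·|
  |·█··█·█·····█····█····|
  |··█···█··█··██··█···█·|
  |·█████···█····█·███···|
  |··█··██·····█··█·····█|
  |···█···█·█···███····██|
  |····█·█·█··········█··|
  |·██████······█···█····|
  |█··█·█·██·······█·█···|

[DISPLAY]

Gen: 0                          
·█···█·█·█············          
···············█·█·█·█          
····█··█████·█····█···          
█···█··██·····█··█··█·          
·█··█·█·····█····█····          
··█···█··█··██··█···█·          
·█████···█····█·███···          
··█··██·····█··█·····█          
···█···█·█···███····██          
····█·█·█··········█··          
·██████······█···█····          
█··█·█·██·······█·█···          
                                
                                


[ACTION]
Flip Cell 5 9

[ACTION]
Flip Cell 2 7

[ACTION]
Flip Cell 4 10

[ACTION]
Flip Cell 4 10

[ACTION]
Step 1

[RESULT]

Gen: 1                          
······················          
··················█···          
·······████···█·█████·          
···██··██·████···██···          
·█·█··█·····█···██····          
······█·····██·██·█···          
·█··█·······█·█·██····          
·█···██·█········█··██          
···██··██····███····██          
······█·█····█······█·          
·██·····█········██···          
·█·█·█·█·········█····          
                                
                                


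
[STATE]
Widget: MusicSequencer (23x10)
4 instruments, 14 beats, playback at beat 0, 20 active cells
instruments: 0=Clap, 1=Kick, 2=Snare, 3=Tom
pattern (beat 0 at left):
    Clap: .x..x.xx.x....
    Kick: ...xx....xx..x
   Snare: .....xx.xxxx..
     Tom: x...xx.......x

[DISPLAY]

      ▼1234567890123   
  Clap·█··█·██·█····   
  Kick···██····██··█   
 Snare·····██·████··   
   Tom█···██·······█   
                       
                       
                       
                       
                       


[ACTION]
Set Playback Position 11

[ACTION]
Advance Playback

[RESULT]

      012345678901▼3   
  Clap·█··█·██·█····   
  Kick···██····██··█   
 Snare·····██·████··   
   Tom█···██·······█   
                       
                       
                       
                       
                       


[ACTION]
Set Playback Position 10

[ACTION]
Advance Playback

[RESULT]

      01234567890▼23   
  Clap·█··█·██·█····   
  Kick···██····██··█   
 Snare·····██·████··   
   Tom█···██·······█   
                       
                       
                       
                       
                       


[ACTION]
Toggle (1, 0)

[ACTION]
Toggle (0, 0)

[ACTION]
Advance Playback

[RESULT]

      012345678901▼3   
  Clap██··█·██·█····   
  Kick█··██····██··█   
 Snare·····██·████··   
   Tom█···██·······█   
                       
                       
                       
                       
                       


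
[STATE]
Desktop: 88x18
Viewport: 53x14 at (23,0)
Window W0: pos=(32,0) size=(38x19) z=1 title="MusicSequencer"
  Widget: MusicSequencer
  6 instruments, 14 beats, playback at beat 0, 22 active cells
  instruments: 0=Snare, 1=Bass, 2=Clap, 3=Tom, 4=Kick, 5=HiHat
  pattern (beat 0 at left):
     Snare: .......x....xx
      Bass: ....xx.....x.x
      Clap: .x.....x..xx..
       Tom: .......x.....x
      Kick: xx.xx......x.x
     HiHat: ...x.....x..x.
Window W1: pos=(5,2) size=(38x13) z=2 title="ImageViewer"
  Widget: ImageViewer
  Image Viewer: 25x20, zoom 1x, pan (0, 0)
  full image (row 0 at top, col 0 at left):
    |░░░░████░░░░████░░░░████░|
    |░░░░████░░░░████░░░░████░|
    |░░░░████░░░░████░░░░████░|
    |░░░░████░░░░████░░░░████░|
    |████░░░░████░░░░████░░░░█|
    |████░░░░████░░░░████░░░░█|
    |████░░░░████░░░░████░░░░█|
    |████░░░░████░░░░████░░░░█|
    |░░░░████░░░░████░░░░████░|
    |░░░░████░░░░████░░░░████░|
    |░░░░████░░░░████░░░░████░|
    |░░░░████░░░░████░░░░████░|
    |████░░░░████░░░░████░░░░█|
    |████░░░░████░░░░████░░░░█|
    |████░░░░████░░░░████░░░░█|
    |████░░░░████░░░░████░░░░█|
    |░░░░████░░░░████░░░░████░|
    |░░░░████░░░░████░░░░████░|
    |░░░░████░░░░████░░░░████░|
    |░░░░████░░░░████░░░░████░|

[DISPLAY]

         ┏━━━━━━━━━━━━━━━━━━━━━━━━━━━━━━━━━━━━┓      
         ┃ MusicSequencer                     ┃      
━━━━━━━━━━━━━━━━━━━┓──────────────────────────┨      
                   ┃4567890123                ┃      
───────────────────┨···█····██                ┃      
░░░████░           ┃██·····█·█                ┃      
░░░████░           ┃···█··██··                ┃      
░░░████░           ┃···█·····█                ┃      
░░░████░           ┃█······█·█                ┃      
███░░░░█           ┃·····█··█·                ┃      
███░░░░█           ┃                          ┃      
███░░░░█           ┃                          ┃      
███░░░░█           ┃                          ┃      
░░░████░           ┃                          ┃      


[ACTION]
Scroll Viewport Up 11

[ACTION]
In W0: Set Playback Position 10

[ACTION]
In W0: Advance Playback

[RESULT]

         ┏━━━━━━━━━━━━━━━━━━━━━━━━━━━━━━━━━━━━┓      
         ┃ MusicSequencer                     ┃      
━━━━━━━━━━━━━━━━━━━┓──────────────────────────┨      
                   ┃4567890▼23                ┃      
───────────────────┨···█····██                ┃      
░░░████░           ┃██·····█·█                ┃      
░░░████░           ┃···█··██··                ┃      
░░░████░           ┃···█·····█                ┃      
░░░████░           ┃█······█·█                ┃      
███░░░░█           ┃·····█··█·                ┃      
███░░░░█           ┃                          ┃      
███░░░░█           ┃                          ┃      
███░░░░█           ┃                          ┃      
░░░████░           ┃                          ┃      


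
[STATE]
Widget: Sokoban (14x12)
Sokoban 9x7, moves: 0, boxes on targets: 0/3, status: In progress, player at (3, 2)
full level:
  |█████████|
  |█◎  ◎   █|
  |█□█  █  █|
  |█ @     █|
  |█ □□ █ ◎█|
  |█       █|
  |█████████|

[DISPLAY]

█████████     
█◎  ◎   █     
█□█  █  █     
█ @     █     
█ □□ █ ◎█     
█       █     
█████████     
Moves: 0  0/3 
              
              
              
              


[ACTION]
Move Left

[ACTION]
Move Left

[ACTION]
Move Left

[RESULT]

█████████     
█◎  ◎   █     
█□█  █  █     
█@      █     
█ □□ █ ◎█     
█       █     
█████████     
Moves: 1  0/3 
              
              
              
              


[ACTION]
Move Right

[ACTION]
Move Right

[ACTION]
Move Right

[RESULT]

█████████     
█◎  ◎   █     
█□█  █  █     
█   @   █     
█ □□ █ ◎█     
█       █     
█████████     
Moves: 4  0/3 
              
              
              
              


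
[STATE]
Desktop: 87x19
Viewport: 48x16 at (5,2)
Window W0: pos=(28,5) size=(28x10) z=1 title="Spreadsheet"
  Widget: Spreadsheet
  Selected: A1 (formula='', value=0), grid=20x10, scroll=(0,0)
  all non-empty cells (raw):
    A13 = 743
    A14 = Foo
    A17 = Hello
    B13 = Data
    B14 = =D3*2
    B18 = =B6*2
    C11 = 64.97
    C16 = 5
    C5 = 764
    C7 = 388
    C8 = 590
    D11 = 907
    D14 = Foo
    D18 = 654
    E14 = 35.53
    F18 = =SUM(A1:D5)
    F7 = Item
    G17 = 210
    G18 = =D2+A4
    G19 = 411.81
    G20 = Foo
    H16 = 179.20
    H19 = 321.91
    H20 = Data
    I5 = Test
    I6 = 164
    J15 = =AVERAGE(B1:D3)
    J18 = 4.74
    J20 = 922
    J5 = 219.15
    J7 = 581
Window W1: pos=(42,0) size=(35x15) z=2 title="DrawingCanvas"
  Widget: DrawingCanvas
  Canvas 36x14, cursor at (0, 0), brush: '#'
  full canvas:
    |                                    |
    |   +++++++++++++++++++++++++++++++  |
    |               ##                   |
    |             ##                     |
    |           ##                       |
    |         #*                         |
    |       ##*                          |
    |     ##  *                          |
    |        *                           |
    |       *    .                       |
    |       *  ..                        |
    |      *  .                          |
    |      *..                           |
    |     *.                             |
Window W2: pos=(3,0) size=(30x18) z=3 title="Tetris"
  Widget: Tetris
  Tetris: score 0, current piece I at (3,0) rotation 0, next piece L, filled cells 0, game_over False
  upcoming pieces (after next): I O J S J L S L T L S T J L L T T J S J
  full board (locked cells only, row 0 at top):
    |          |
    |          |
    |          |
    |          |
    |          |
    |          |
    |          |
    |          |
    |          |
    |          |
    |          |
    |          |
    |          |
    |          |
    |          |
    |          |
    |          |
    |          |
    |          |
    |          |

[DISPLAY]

───────────────────────────┨         ┠──────────
         │Next:            ┃         ┃+         
         │  ▒              ┃         ┃   +++++++
         │▒▒▒              ┃━━━━━━━━━┃          
         │                 ┃eadsheet ┃          
         │                 ┃─────────┃          
         │                 ┃         ┃         #
         │Score:           ┃   A     ┃       ##*
         │0                ┃---------┃     ##  *
         │                 ┃     [0] ┃        * 
         │                 ┃       0 ┃       *  
         │                 ┃       0 ┃       *  
         │                 ┃━━━━━━━━━┗━━━━━━━━━━
         │                 ┃                    
         │                 ┃                    
━━━━━━━━━━━━━━━━━━━━━━━━━━━┛                    


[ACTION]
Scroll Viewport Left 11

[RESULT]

   ┠────────────────────────────┨         ┠─────
   ┃          │Next:            ┃         ┃+    
   ┃          │  ▒              ┃         ┃   ++
   ┃          │▒▒▒              ┃━━━━━━━━━┃     
   ┃          │                 ┃eadsheet ┃     
   ┃          │                 ┃─────────┃     
   ┃          │                 ┃         ┃     
   ┃          │Score:           ┃   A     ┃     
   ┃          │0                ┃---------┃     
   ┃          │                 ┃     [0] ┃     
   ┃          │                 ┃       0 ┃     
   ┃          │                 ┃       0 ┃     
   ┃          │                 ┃━━━━━━━━━┗━━━━━
   ┃          │                 ┃               
   ┃          │                 ┃               
   ┗━━━━━━━━━━━━━━━━━━━━━━━━━━━━┛               


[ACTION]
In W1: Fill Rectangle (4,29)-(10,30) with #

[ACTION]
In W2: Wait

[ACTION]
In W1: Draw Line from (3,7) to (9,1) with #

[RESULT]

   ┠────────────────────────────┨         ┠─────
   ┃          │Next:            ┃         ┃+    
   ┃          │  ▒              ┃         ┃   ++
   ┃          │▒▒▒              ┃━━━━━━━━━┃     
   ┃          │                 ┃eadsheet ┃     
   ┃          │                 ┃─────────┃     
   ┃          │                 ┃         ┃     
   ┃          │Score:           ┃   A     ┃    #
   ┃          │0                ┃---------┃   # 
   ┃          │                 ┃     [0] ┃  #  
   ┃          │                 ┃       0 ┃ #   
   ┃          │                 ┃       0 ┃     
   ┃          │                 ┃━━━━━━━━━┗━━━━━
   ┃          │                 ┃               
   ┃          │                 ┃               
   ┗━━━━━━━━━━━━━━━━━━━━━━━━━━━━┛               


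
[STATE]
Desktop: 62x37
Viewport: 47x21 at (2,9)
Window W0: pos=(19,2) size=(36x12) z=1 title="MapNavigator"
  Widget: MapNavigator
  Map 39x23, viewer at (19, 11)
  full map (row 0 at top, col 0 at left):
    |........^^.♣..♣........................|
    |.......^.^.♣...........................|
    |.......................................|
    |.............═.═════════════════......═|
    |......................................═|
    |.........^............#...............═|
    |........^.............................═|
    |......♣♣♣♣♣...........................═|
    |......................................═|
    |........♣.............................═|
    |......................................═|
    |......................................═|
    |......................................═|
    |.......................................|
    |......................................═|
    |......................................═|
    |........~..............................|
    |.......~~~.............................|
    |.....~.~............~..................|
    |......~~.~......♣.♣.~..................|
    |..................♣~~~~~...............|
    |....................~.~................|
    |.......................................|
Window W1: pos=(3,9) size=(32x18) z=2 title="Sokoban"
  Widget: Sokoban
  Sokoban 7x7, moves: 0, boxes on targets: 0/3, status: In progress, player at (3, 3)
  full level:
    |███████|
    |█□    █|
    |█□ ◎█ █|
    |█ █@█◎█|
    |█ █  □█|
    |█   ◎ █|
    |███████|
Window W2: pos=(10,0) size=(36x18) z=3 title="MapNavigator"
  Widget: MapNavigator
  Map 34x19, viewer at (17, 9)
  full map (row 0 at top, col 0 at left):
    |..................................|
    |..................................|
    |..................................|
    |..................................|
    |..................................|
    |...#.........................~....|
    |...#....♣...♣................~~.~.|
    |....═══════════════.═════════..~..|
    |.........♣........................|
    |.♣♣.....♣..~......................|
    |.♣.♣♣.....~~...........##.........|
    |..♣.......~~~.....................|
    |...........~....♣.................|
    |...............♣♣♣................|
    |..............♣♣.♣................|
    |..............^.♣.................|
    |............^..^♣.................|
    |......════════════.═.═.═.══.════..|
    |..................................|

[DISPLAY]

 ┏━━━━━━┃.........♣........................┃...
 ┃ Sokob┃.♣♣.....♣..~.....@................┃...
 ┠──────┃.♣.♣♣.....~~...........##.........┃...
 ┃██████┃..♣.......~~~.....................┃...
 ┃█□    ┃...........~....♣.................┃━━━
 ┃█□ ◎█ ┃...............♣♣♣................┃   
 ┃█ █@█◎┃..............♣♣.♣................┃   
 ┃█ █  □┃..............^.♣.................┃   
 ┃█   ◎ ┗━━━━━━━━━━━━━━━━━━━━━━━━━━━━━━━━━━┛   
 ┃███████                       ┃              
 ┃Moves: 0  0/3                 ┃              
 ┃                              ┃              
 ┃                              ┃              
 ┃                              ┃              
 ┃                              ┃              
 ┃                              ┃              
 ┃                              ┃              
 ┗━━━━━━━━━━━━━━━━━━━━━━━━━━━━━━┛              
                                               
                                               
                                               


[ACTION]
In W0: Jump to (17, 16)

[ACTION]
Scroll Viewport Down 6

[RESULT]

 ┃█ █@█◎┃..............♣♣.♣................┃   
 ┃█ █  □┃..............^.♣.................┃   
 ┃█   ◎ ┗━━━━━━━━━━━━━━━━━━━━━━━━━━━━━━━━━━┛   
 ┃███████                       ┃              
 ┃Moves: 0  0/3                 ┃              
 ┃                              ┃              
 ┃                              ┃              
 ┃                              ┃              
 ┃                              ┃              
 ┃                              ┃              
 ┃                              ┃              
 ┗━━━━━━━━━━━━━━━━━━━━━━━━━━━━━━┛              
                                               
                                               
                                               
                                               
                                               
                                               
                                               
                                               
                                               


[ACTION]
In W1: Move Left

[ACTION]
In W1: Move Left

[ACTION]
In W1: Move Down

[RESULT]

 ┃█ █ █◎┃..............♣♣.♣................┃   
 ┃█ █@ □┃..............^.♣.................┃   
 ┃█   ◎ ┗━━━━━━━━━━━━━━━━━━━━━━━━━━━━━━━━━━┛   
 ┃███████                       ┃              
 ┃Moves: 1  0/3                 ┃              
 ┃                              ┃              
 ┃                              ┃              
 ┃                              ┃              
 ┃                              ┃              
 ┃                              ┃              
 ┃                              ┃              
 ┗━━━━━━━━━━━━━━━━━━━━━━━━━━━━━━┛              
                                               
                                               
                                               
                                               
                                               
                                               
                                               
                                               
                                               


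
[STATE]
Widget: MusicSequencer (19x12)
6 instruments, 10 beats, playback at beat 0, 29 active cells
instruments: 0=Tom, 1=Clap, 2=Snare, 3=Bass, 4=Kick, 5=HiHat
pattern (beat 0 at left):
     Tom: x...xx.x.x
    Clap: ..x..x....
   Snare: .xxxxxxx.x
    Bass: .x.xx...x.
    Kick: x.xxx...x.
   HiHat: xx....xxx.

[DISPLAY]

      ▼123456789   
   Tom█···██·█·█   
  Clap··█··█····   
 Snare·███████·█   
  Bass·█·██···█·   
  Kick█·███···█·   
 HiHat██····███·   
                   
                   
                   
                   
                   


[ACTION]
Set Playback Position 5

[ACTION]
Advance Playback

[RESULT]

      012345▼789   
   Tom█···██·█·█   
  Clap··█··█····   
 Snare·███████·█   
  Bass·█·██···█·   
  Kick█·███···█·   
 HiHat██····███·   
                   
                   
                   
                   
                   


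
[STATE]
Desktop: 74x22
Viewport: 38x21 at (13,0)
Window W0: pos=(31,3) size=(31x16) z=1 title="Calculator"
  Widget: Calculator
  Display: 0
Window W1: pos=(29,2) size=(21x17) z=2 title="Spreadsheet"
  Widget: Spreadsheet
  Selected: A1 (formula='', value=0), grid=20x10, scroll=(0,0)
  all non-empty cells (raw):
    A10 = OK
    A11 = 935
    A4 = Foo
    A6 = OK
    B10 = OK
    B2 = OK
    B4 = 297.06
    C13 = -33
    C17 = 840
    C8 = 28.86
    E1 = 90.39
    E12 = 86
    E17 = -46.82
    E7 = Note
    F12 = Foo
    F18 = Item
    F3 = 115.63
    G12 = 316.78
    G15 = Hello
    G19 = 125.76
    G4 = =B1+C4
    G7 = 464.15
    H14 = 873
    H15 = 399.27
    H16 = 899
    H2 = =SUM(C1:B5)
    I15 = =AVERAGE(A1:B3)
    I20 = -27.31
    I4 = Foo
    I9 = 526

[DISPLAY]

                                      
                                      
                ┏━━━━━━━━━━━━━━━━━━━┓ 
                ┃ Spreadsheet       ┃━
                ┠───────────────────┨ 
                ┃A1:                ┃─
                ┃       A       B   ┃ 
                ┃-------------------┃ 
                ┃  1      [0]       ┃ 
                ┃  2        0OK     ┃ 
                ┃  3        0       ┃ 
                ┃  4 Foo       297.0┃ 
                ┃  5        0       ┃ 
                ┃  6 OK             ┃ 
                ┃  7        0       ┃ 
                ┃  8        0       ┃ 
                ┃  9        0       ┃ 
                ┃ 10 OK      OK     ┃ 
                ┗━━━━━━━━━━━━━━━━━━━┛━
                                      
                                      


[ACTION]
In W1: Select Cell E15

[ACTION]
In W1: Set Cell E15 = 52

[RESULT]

                                      
                                      
                ┏━━━━━━━━━━━━━━━━━━━┓ 
                ┃ Spreadsheet       ┃━
                ┠───────────────────┨ 
                ┃E15: 52            ┃─
                ┃       A       B   ┃ 
                ┃-------------------┃ 
                ┃  1        0       ┃ 
                ┃  2        0OK     ┃ 
                ┃  3        0       ┃ 
                ┃  4 Foo       297.0┃ 
                ┃  5        0       ┃ 
                ┃  6 OK             ┃ 
                ┃  7        0       ┃ 
                ┃  8        0       ┃ 
                ┃  9        0       ┃ 
                ┃ 10 OK      OK     ┃ 
                ┗━━━━━━━━━━━━━━━━━━━┛━
                                      
                                      


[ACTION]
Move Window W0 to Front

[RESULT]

                                      
                                      
                ┏━━━━━━━━━━━━━━━━━━━┓ 
                ┃ ┏━━━━━━━━━━━━━━━━━━━
                ┠─┃ Calculator        
                ┃E┠───────────────────
                ┃ ┃                   
                ┃-┃┌───┬───┬───┬───┐  
                ┃ ┃│ 7 │ 8 │ 9 │ ÷ │  
                ┃ ┃├───┼───┼───┼───┤  
                ┃ ┃│ 4 │ 5 │ 6 │ × │  
                ┃ ┃├───┼───┼───┼───┤  
                ┃ ┃│ 1 │ 2 │ 3 │ - │  
                ┃ ┃├───┼───┼───┼───┤  
                ┃ ┃│ 0 │ . │ = │ + │  
                ┃ ┃├───┼───┼───┼───┤  
                ┃ ┃│ C │ MC│ MR│ M+│  
                ┃ ┃└───┴───┴───┴───┘  
                ┗━┗━━━━━━━━━━━━━━━━━━━
                                      
                                      


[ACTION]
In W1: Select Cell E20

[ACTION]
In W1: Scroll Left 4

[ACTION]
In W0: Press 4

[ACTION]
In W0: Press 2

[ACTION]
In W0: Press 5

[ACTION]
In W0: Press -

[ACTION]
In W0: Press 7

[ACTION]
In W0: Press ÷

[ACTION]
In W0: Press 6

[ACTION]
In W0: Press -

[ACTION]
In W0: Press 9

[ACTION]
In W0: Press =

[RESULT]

                                      
                                      
                ┏━━━━━━━━━━━━━━━━━━━┓ 
                ┃ ┏━━━━━━━━━━━━━━━━━━━
                ┠─┃ Calculator        
                ┃E┠───────────────────
                ┃ ┃                  6
                ┃-┃┌───┬───┬───┬───┐  
                ┃ ┃│ 7 │ 8 │ 9 │ ÷ │  
                ┃ ┃├───┼───┼───┼───┤  
                ┃ ┃│ 4 │ 5 │ 6 │ × │  
                ┃ ┃├───┼───┼───┼───┤  
                ┃ ┃│ 1 │ 2 │ 3 │ - │  
                ┃ ┃├───┼───┼───┼───┤  
                ┃ ┃│ 0 │ . │ = │ + │  
                ┃ ┃├───┼───┼───┼───┤  
                ┃ ┃│ C │ MC│ MR│ M+│  
                ┃ ┃└───┴───┴───┴───┘  
                ┗━┗━━━━━━━━━━━━━━━━━━━
                                      
                                      
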